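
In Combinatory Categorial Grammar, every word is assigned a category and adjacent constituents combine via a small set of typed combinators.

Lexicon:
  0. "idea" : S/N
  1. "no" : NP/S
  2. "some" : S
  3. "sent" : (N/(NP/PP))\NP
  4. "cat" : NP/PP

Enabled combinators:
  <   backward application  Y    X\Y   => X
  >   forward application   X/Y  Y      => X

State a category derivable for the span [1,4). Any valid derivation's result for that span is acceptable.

N/(NP/PP)

[0,5] S   >
  [0,1] "idea" : S/N
  [1,5] N   >
    [1,4] N/(NP/PP)   <
      [1,3] NP   >
        [1,2] "no" : NP/S
        [2,3] "some" : S
      [3,4] "sent" : (N/(NP/PP))\NP
    [4,5] "cat" : NP/PP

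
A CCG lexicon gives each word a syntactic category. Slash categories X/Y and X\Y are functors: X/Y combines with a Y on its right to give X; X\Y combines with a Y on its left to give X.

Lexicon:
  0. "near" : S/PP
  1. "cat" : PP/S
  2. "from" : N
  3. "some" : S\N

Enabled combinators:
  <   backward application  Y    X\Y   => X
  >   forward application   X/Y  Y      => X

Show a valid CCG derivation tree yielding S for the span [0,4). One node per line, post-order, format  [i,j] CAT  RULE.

[0,4] S   >
  [0,1] "near" : S/PP
  [1,4] PP   >
    [1,2] "cat" : PP/S
    [2,4] S   <
      [2,3] "from" : N
      [3,4] "some" : S\N

[0,1] S/PP  lex  "near"
[1,2] PP/S  lex  "cat"
[2,3] N  lex  "from"
[3,4] S\N  lex  "some"
[2,4] S  <  k=3
[1,4] PP  >  k=2
[0,4] S  >  k=1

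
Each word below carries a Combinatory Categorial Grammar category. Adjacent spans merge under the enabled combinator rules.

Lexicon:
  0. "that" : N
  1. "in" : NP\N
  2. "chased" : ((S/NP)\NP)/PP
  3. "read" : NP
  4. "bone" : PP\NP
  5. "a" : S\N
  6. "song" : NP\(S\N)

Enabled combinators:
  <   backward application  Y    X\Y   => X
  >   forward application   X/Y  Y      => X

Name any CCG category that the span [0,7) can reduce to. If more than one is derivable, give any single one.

S

[0,7] S   >
  [0,5] S/NP   <
    [0,2] NP   <
      [0,1] "that" : N
      [1,2] "in" : NP\N
    [2,5] (S/NP)\NP   >
      [2,3] "chased" : ((S/NP)\NP)/PP
      [3,5] PP   <
        [3,4] "read" : NP
        [4,5] "bone" : PP\NP
  [5,7] NP   <
    [5,6] "a" : S\N
    [6,7] "song" : NP\(S\N)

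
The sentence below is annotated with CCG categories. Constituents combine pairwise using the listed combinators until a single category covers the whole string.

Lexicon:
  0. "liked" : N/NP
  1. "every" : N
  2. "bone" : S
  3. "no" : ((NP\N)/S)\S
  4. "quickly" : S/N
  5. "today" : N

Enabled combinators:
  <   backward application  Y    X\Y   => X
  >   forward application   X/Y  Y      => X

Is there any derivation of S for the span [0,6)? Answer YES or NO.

N/NP N S ((NP\N)/S)\S S/N N
CKY chart[0,6] = {N}; S ∉ chart

NO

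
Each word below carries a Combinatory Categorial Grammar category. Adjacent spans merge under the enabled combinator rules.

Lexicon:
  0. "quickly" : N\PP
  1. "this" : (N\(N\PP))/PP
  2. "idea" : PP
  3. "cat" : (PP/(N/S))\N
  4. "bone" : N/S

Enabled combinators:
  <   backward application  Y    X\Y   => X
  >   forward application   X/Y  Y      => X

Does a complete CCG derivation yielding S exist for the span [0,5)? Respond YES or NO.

N\PP (N\(N\PP))/PP PP (PP/(N/S))\N N/S
CKY chart[0,5] = {PP}; S ∉ chart

NO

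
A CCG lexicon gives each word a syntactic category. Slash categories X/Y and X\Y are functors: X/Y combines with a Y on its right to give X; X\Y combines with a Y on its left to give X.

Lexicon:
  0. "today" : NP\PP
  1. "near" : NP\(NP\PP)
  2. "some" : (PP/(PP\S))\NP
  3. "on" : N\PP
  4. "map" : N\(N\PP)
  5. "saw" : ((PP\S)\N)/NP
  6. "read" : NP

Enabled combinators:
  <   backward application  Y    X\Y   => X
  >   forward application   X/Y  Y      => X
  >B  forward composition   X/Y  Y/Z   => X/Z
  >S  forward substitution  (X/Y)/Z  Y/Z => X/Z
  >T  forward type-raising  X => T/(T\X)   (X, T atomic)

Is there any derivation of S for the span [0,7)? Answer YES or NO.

NO

NP\PP NP\(NP\PP) (PP/(PP\S))\NP N\PP N\(N\PP) ((PP\S)\N)/NP NP
CKY chart[0,7] = {N/(N\PP), NP/(NP\PP), PP, PP/(PP\PP), S/(S\PP)}; S ∉ chart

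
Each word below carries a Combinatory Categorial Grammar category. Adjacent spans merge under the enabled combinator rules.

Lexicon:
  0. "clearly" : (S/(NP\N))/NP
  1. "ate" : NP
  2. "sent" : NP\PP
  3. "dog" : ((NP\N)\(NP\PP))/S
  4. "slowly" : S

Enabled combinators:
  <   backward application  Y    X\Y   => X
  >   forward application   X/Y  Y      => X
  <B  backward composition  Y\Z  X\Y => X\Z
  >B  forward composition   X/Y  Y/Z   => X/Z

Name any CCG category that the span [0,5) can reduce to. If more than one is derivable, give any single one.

[0,5] S   >
  [0,2] S/(NP\N)   >
    [0,1] "clearly" : (S/(NP\N))/NP
    [1,2] "ate" : NP
  [2,5] NP\N   <
    [2,3] "sent" : NP\PP
    [3,5] (NP\N)\(NP\PP)   >
      [3,4] "dog" : ((NP\N)\(NP\PP))/S
      [4,5] "slowly" : S

S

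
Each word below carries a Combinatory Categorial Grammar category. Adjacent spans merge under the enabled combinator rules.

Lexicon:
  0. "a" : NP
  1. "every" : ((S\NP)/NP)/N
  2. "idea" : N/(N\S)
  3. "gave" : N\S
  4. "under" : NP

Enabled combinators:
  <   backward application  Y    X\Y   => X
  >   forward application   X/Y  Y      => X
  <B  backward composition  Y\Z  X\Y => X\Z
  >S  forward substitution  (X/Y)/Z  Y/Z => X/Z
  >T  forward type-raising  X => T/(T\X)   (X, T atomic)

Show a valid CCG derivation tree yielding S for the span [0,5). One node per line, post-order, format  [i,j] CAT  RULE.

[0,1] NP  lex  "a"
[0,1] S/(S\NP)  >T
[1,2] ((S\NP)/NP)/N  lex  "every"
[2,3] N/(N\S)  lex  "idea"
[3,4] N\S  lex  "gave"
[2,4] N  >  k=3
[1,4] (S\NP)/NP  >  k=2
[4,5] NP  lex  "under"
[1,5] S\NP  >  k=4
[0,5] S  >  k=1

[0,5] S   >
  [0,1] S/(S\NP)   >T
    [0,1] "a" : NP
  [1,5] S\NP   >
    [1,4] (S\NP)/NP   >
      [1,2] "every" : ((S\NP)/NP)/N
      [2,4] N   >
        [2,3] "idea" : N/(N\S)
        [3,4] "gave" : N\S
    [4,5] "under" : NP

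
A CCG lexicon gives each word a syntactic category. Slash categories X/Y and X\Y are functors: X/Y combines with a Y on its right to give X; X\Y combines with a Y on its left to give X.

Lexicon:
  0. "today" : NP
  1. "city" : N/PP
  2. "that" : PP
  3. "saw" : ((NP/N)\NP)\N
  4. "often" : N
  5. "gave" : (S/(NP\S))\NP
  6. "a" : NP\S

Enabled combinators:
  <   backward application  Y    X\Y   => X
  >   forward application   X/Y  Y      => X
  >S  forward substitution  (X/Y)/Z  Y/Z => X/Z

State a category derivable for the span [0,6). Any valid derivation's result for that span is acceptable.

S/(NP\S)

[0,7] S   >
  [0,6] S/(NP\S)   <
    [0,5] NP   >
      [0,4] NP/N   <
        [0,1] "today" : NP
        [1,4] (NP/N)\NP   <
          [1,3] N   >
            [1,2] "city" : N/PP
            [2,3] "that" : PP
          [3,4] "saw" : ((NP/N)\NP)\N
      [4,5] "often" : N
    [5,6] "gave" : (S/(NP\S))\NP
  [6,7] "a" : NP\S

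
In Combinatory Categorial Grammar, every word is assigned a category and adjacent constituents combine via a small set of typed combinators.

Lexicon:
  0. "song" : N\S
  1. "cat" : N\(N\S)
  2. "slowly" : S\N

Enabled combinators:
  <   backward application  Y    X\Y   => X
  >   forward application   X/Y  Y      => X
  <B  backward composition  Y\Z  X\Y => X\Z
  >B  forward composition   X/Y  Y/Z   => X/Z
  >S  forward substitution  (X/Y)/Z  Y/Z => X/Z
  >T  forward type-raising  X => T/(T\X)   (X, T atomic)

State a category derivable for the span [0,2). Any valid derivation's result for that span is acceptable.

N

[0,3] S   <
  [0,2] N   <
    [0,1] "song" : N\S
    [1,2] "cat" : N\(N\S)
  [2,3] "slowly" : S\N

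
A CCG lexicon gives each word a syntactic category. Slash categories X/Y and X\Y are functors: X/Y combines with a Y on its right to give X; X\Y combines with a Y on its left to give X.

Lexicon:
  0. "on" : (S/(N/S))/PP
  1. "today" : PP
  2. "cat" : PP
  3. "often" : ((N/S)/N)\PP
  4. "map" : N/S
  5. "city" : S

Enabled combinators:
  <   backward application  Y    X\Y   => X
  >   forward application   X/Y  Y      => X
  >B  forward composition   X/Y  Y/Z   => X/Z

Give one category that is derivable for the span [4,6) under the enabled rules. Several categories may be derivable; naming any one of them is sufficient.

N

[0,6] S   >
  [0,2] S/(N/S)   >
    [0,1] "on" : (S/(N/S))/PP
    [1,2] "today" : PP
  [2,6] N/S   >
    [2,4] (N/S)/N   <
      [2,3] "cat" : PP
      [3,4] "often" : ((N/S)/N)\PP
    [4,6] N   >
      [4,5] "map" : N/S
      [5,6] "city" : S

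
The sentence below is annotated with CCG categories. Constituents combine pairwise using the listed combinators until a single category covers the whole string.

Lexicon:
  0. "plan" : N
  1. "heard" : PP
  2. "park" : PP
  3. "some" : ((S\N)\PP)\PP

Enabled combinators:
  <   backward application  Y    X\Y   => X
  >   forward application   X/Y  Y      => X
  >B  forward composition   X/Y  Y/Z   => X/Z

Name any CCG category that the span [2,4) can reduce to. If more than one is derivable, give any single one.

(S\N)\PP

[0,4] S   <
  [0,1] "plan" : N
  [1,4] S\N   <
    [1,2] "heard" : PP
    [2,4] (S\N)\PP   <
      [2,3] "park" : PP
      [3,4] "some" : ((S\N)\PP)\PP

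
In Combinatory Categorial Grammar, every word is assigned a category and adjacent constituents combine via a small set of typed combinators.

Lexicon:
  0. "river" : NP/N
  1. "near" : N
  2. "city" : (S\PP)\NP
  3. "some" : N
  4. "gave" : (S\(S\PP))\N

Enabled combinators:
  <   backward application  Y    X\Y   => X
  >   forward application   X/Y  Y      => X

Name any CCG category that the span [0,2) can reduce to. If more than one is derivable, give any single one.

[0,5] S   <
  [0,3] S\PP   <
    [0,2] NP   >
      [0,1] "river" : NP/N
      [1,2] "near" : N
    [2,3] "city" : (S\PP)\NP
  [3,5] S\(S\PP)   <
    [3,4] "some" : N
    [4,5] "gave" : (S\(S\PP))\N

NP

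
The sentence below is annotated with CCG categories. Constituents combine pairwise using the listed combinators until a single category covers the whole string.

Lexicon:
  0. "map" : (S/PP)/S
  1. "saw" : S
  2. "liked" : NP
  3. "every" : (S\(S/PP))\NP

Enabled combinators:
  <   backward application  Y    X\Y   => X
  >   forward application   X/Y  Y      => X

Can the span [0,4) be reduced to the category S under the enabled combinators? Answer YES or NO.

[0,4] S   <
  [0,2] S/PP   >
    [0,1] "map" : (S/PP)/S
    [1,2] "saw" : S
  [2,4] S\(S/PP)   <
    [2,3] "liked" : NP
    [3,4] "every" : (S\(S/PP))\NP

YES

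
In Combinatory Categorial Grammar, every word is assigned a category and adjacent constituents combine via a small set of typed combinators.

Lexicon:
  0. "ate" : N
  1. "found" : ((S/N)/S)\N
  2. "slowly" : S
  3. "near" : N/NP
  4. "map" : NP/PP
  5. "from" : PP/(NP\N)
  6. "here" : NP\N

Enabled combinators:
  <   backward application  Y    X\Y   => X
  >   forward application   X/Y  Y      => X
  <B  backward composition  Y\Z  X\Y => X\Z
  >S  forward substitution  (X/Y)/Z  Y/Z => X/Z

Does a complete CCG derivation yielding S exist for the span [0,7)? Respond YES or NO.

[0,7] S   >
  [0,3] S/N   >
    [0,2] (S/N)/S   <
      [0,1] "ate" : N
      [1,2] "found" : ((S/N)/S)\N
    [2,3] "slowly" : S
  [3,7] N   >
    [3,4] "near" : N/NP
    [4,7] NP   >
      [4,5] "map" : NP/PP
      [5,7] PP   >
        [5,6] "from" : PP/(NP\N)
        [6,7] "here" : NP\N

YES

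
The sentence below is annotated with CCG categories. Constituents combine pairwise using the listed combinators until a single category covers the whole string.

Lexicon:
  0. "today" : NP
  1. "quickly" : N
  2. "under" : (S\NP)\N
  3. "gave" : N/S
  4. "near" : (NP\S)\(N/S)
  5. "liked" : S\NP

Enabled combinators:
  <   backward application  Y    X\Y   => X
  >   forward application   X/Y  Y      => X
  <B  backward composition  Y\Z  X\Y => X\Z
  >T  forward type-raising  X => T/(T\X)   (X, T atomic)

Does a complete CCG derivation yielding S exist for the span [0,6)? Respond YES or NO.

YES

[0,6] S   >
  [0,1] S/(S\NP)   >T
    [0,1] "today" : NP
  [1,6] S\NP   <B
    [1,5] NP\NP   <B
      [1,3] S\NP   <
        [1,2] "quickly" : N
        [2,3] "under" : (S\NP)\N
      [3,5] NP\S   <
        [3,4] "gave" : N/S
        [4,5] "near" : (NP\S)\(N/S)
    [5,6] "liked" : S\NP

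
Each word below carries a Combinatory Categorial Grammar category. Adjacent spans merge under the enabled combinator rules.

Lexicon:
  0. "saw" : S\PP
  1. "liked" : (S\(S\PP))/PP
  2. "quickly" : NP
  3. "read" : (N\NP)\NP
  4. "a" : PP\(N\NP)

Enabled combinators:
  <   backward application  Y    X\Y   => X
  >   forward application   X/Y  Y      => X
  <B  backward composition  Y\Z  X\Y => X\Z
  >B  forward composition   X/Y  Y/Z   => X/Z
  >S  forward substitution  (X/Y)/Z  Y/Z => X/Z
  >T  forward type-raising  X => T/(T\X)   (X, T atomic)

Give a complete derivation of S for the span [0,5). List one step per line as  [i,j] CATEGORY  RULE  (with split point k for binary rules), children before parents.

[0,1] S\PP  lex  "saw"
[1,2] (S\(S\PP))/PP  lex  "liked"
[2,3] NP  lex  "quickly"
[3,4] (N\NP)\NP  lex  "read"
[4,5] PP\(N\NP)  lex  "a"
[3,5] PP\NP  <B  k=4
[2,5] PP  <  k=3
[1,5] S\(S\PP)  >  k=2
[0,5] S  <  k=1

[0,5] S   <
  [0,1] "saw" : S\PP
  [1,5] S\(S\PP)   >
    [1,2] "liked" : (S\(S\PP))/PP
    [2,5] PP   <
      [2,3] "quickly" : NP
      [3,5] PP\NP   <B
        [3,4] "read" : (N\NP)\NP
        [4,5] "a" : PP\(N\NP)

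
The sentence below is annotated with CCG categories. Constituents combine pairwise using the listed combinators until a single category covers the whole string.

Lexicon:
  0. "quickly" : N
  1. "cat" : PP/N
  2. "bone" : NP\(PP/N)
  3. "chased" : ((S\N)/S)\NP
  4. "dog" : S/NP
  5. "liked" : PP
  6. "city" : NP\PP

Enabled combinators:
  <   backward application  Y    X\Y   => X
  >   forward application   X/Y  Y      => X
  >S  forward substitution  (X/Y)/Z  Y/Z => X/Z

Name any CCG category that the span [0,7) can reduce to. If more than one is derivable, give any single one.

[0,7] S   <
  [0,1] "quickly" : N
  [1,7] S\N   >
    [1,4] (S\N)/S   <
      [1,3] NP   <
        [1,2] "cat" : PP/N
        [2,3] "bone" : NP\(PP/N)
      [3,4] "chased" : ((S\N)/S)\NP
    [4,7] S   >
      [4,5] "dog" : S/NP
      [5,7] NP   <
        [5,6] "liked" : PP
        [6,7] "city" : NP\PP

S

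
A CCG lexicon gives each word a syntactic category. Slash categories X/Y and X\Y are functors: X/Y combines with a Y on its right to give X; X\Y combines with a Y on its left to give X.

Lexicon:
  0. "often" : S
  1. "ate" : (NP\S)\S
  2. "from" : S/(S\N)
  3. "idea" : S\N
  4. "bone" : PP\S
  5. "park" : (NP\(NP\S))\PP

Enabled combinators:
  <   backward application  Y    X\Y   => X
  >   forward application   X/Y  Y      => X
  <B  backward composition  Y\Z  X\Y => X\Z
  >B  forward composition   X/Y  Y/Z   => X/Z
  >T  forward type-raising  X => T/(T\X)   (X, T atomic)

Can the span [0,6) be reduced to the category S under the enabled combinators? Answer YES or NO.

NO

S (NP\S)\S S/(S\N) S\N PP\S (NP\(NP\S))\PP
CKY chart[0,6] = {N/(N\NP), NP, NP/(NP\NP), PP/(PP\NP), S/(S\NP)}; S ∉ chart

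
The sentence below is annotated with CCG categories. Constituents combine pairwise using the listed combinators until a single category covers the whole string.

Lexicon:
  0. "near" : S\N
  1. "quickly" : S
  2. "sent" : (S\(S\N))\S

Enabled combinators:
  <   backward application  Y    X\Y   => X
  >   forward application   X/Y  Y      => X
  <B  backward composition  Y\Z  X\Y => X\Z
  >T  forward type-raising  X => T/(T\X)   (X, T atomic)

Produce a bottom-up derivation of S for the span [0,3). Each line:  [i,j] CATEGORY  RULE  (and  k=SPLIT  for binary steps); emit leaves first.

[0,3] S   <
  [0,1] "near" : S\N
  [1,3] S\(S\N)   <
    [1,2] "quickly" : S
    [2,3] "sent" : (S\(S\N))\S

[0,1] S\N  lex  "near"
[1,2] S  lex  "quickly"
[2,3] (S\(S\N))\S  lex  "sent"
[1,3] S\(S\N)  <  k=2
[0,3] S  <  k=1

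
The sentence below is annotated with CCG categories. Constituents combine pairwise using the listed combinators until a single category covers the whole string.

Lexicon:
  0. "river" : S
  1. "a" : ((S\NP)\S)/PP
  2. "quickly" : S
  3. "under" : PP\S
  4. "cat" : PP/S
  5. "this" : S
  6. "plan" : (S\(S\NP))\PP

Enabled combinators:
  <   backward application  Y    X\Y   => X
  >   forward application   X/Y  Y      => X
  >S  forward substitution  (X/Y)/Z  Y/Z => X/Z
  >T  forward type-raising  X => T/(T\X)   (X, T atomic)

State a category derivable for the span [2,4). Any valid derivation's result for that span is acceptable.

PP

[0,7] S   <
  [0,4] S\NP   <
    [0,1] "river" : S
    [1,4] (S\NP)\S   >
      [1,2] "a" : ((S\NP)\S)/PP
      [2,4] PP   <
        [2,3] "quickly" : S
        [3,4] "under" : PP\S
  [4,7] S\(S\NP)   <
    [4,6] PP   >
      [4,5] "cat" : PP/S
      [5,6] "this" : S
    [6,7] "plan" : (S\(S\NP))\PP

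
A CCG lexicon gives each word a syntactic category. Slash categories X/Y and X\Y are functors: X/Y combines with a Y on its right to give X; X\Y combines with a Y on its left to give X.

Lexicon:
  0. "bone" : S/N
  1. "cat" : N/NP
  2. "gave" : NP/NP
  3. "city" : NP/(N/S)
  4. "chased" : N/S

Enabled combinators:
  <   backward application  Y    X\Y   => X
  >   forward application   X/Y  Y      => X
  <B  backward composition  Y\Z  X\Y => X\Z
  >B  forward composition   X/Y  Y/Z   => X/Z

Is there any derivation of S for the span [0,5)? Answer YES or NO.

YES

[0,5] S   >
  [0,3] S/NP   >B
    [0,1] "bone" : S/N
    [1,3] N/NP   >B
      [1,2] "cat" : N/NP
      [2,3] "gave" : NP/NP
  [3,5] NP   >
    [3,4] "city" : NP/(N/S)
    [4,5] "chased" : N/S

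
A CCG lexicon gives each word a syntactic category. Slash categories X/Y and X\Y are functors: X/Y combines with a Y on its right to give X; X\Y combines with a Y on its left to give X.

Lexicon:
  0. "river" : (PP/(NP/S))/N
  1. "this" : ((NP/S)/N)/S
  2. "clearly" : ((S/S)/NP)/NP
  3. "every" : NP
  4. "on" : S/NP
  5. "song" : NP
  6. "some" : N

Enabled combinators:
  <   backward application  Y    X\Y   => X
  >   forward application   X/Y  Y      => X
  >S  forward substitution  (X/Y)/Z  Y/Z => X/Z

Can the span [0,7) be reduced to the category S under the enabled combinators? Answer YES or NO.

NO

(PP/(NP/S))/N ((NP/S)/N)/S ((S/S)/NP)/NP NP S/NP NP N
CKY chart[0,7] = {PP}; S ∉ chart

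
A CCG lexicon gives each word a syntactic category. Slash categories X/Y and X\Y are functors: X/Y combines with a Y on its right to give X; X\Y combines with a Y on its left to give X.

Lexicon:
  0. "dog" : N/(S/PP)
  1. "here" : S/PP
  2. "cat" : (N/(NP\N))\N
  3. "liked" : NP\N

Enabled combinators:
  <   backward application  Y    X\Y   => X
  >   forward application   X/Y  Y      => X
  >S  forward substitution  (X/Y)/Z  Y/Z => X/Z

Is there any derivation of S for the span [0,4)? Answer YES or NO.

NO

N/(S/PP) S/PP (N/(NP\N))\N NP\N
CKY chart[0,4] = {N}; S ∉ chart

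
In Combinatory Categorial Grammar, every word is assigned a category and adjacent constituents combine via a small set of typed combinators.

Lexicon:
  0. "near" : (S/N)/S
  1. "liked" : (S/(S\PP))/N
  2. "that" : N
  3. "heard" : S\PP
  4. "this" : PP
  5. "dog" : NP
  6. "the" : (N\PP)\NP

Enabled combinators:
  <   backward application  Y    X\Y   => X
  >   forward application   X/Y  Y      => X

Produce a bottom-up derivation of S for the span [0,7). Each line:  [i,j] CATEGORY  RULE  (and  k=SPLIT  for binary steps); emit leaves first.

[0,1] (S/N)/S  lex  "near"
[1,2] (S/(S\PP))/N  lex  "liked"
[2,3] N  lex  "that"
[1,3] S/(S\PP)  >  k=2
[3,4] S\PP  lex  "heard"
[1,4] S  >  k=3
[0,4] S/N  >  k=1
[4,5] PP  lex  "this"
[5,6] NP  lex  "dog"
[6,7] (N\PP)\NP  lex  "the"
[5,7] N\PP  <  k=6
[4,7] N  <  k=5
[0,7] S  >  k=4

[0,7] S   >
  [0,4] S/N   >
    [0,1] "near" : (S/N)/S
    [1,4] S   >
      [1,3] S/(S\PP)   >
        [1,2] "liked" : (S/(S\PP))/N
        [2,3] "that" : N
      [3,4] "heard" : S\PP
  [4,7] N   <
    [4,5] "this" : PP
    [5,7] N\PP   <
      [5,6] "dog" : NP
      [6,7] "the" : (N\PP)\NP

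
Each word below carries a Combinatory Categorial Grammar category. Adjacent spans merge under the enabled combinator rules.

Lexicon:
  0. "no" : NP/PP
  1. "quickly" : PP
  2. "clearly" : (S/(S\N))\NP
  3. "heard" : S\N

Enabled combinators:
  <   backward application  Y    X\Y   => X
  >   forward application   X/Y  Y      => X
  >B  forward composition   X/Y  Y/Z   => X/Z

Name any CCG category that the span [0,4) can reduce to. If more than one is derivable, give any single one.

S

[0,4] S   >
  [0,3] S/(S\N)   <
    [0,2] NP   >
      [0,1] "no" : NP/PP
      [1,2] "quickly" : PP
    [2,3] "clearly" : (S/(S\N))\NP
  [3,4] "heard" : S\N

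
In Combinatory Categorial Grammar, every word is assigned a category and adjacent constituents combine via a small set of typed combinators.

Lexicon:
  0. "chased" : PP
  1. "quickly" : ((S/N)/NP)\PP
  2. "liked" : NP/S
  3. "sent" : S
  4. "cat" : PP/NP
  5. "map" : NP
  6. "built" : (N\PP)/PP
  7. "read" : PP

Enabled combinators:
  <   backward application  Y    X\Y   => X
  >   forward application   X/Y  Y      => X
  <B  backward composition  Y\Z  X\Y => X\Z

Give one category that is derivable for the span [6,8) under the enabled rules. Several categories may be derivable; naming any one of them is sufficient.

N\PP

[0,8] S   >
  [0,4] S/N   >
    [0,2] (S/N)/NP   <
      [0,1] "chased" : PP
      [1,2] "quickly" : ((S/N)/NP)\PP
    [2,4] NP   >
      [2,3] "liked" : NP/S
      [3,4] "sent" : S
  [4,8] N   <
    [4,6] PP   >
      [4,5] "cat" : PP/NP
      [5,6] "map" : NP
    [6,8] N\PP   >
      [6,7] "built" : (N\PP)/PP
      [7,8] "read" : PP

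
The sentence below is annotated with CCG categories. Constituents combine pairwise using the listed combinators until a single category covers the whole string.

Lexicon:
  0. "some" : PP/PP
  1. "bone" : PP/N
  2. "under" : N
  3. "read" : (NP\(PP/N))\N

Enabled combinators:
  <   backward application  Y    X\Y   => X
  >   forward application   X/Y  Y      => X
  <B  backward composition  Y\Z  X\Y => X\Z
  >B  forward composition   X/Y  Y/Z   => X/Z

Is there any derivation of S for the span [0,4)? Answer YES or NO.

PP/PP PP/N N (NP\(PP/N))\N
CKY chart[0,4] = {NP}; S ∉ chart

NO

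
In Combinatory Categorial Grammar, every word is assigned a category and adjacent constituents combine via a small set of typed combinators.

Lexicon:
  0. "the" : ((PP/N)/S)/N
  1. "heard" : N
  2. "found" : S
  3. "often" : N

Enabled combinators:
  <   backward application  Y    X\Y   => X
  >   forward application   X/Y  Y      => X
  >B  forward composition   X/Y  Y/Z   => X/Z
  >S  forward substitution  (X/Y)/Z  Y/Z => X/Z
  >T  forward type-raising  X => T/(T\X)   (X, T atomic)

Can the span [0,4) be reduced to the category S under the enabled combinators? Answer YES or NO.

((PP/N)/S)/N N S N
CKY chart[0,4] = {N/(N\PP), NP/(NP\PP), PP, PP/(N\N), PP/(PP\PP), S/(S\PP)}; S ∉ chart

NO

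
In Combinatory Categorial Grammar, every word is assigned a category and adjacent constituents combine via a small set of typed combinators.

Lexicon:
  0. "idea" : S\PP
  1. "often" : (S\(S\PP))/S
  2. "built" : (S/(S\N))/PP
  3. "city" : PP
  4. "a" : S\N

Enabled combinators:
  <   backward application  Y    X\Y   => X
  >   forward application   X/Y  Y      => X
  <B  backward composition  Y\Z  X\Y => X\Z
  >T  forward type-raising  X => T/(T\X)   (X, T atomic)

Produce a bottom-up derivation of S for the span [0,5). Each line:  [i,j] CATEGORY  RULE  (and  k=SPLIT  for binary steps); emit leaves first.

[0,1] S\PP  lex  "idea"
[1,2] (S\(S\PP))/S  lex  "often"
[2,3] (S/(S\N))/PP  lex  "built"
[3,4] PP  lex  "city"
[2,4] S/(S\N)  >  k=3
[4,5] S\N  lex  "a"
[2,5] S  >  k=4
[1,5] S\(S\PP)  >  k=2
[0,5] S  <  k=1

[0,5] S   <
  [0,1] "idea" : S\PP
  [1,5] S\(S\PP)   >
    [1,2] "often" : (S\(S\PP))/S
    [2,5] S   >
      [2,4] S/(S\N)   >
        [2,3] "built" : (S/(S\N))/PP
        [3,4] "city" : PP
      [4,5] "a" : S\N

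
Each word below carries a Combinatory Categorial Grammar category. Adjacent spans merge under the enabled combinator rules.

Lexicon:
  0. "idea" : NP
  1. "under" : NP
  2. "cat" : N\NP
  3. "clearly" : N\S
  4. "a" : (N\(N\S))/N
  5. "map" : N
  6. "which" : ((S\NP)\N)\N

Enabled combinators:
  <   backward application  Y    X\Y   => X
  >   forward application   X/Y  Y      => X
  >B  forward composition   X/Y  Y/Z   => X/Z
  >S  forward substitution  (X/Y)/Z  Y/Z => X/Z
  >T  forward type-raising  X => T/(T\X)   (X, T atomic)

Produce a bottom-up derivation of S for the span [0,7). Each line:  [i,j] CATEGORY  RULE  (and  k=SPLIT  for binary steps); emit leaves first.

[0,1] NP  lex  "idea"
[1,2] NP  lex  "under"
[2,3] N\NP  lex  "cat"
[1,3] N  <  k=2
[3,4] N\S  lex  "clearly"
[4,5] (N\(N\S))/N  lex  "a"
[5,6] N  lex  "map"
[4,6] N\(N\S)  >  k=5
[3,6] N  <  k=4
[6,7] ((S\NP)\N)\N  lex  "which"
[3,7] (S\NP)\N  <  k=6
[1,7] S\NP  <  k=3
[0,7] S  <  k=1

[0,7] S   <
  [0,1] "idea" : NP
  [1,7] S\NP   <
    [1,3] N   <
      [1,2] "under" : NP
      [2,3] "cat" : N\NP
    [3,7] (S\NP)\N   <
      [3,6] N   <
        [3,4] "clearly" : N\S
        [4,6] N\(N\S)   >
          [4,5] "a" : (N\(N\S))/N
          [5,6] "map" : N
      [6,7] "which" : ((S\NP)\N)\N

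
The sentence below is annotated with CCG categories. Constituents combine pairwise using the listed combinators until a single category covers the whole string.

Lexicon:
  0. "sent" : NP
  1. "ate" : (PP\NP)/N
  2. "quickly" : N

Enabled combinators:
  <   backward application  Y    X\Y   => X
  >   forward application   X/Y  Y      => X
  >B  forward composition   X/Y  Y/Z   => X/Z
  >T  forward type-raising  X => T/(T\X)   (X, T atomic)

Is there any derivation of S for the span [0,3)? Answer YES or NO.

NO

NP (PP\NP)/N N
CKY chart[0,3] = {N/(N\PP), NP/(NP\PP), PP, PP/(N\N), PP/(PP\PP), S/(S\PP)}; S ∉ chart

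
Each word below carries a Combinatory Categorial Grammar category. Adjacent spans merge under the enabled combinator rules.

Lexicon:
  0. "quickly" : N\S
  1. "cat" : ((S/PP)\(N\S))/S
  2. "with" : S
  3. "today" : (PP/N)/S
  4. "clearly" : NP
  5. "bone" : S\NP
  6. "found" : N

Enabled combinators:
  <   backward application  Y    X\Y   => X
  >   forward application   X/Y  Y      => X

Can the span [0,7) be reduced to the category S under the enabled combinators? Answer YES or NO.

[0,7] S   >
  [0,3] S/PP   <
    [0,1] "quickly" : N\S
    [1,3] (S/PP)\(N\S)   >
      [1,2] "cat" : ((S/PP)\(N\S))/S
      [2,3] "with" : S
  [3,7] PP   >
    [3,6] PP/N   >
      [3,4] "today" : (PP/N)/S
      [4,6] S   <
        [4,5] "clearly" : NP
        [5,6] "bone" : S\NP
    [6,7] "found" : N

YES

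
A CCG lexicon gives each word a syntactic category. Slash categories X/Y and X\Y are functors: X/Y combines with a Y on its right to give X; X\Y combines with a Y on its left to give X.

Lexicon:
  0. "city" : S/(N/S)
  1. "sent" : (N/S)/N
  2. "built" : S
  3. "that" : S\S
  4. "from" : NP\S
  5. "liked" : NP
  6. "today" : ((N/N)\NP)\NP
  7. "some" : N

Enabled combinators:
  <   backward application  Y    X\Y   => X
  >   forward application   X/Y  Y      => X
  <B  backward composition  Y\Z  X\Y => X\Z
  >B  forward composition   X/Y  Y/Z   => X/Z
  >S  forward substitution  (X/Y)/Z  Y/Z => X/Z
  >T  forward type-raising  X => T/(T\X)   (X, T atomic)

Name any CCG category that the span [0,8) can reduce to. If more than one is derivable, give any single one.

S

[0,8] S   >
  [0,7] S/N   >B
    [0,2] S/N   >B
      [0,1] "city" : S/(N/S)
      [1,2] "sent" : (N/S)/N
    [2,7] N/N   <
      [2,5] NP   >
        [2,3] NP/(NP\S)   >T
          [2,3] "built" : S
        [3,5] NP\S   <B
          [3,4] "that" : S\S
          [4,5] "from" : NP\S
      [5,7] (N/N)\NP   <
        [5,6] "liked" : NP
        [6,7] "today" : ((N/N)\NP)\NP
  [7,8] "some" : N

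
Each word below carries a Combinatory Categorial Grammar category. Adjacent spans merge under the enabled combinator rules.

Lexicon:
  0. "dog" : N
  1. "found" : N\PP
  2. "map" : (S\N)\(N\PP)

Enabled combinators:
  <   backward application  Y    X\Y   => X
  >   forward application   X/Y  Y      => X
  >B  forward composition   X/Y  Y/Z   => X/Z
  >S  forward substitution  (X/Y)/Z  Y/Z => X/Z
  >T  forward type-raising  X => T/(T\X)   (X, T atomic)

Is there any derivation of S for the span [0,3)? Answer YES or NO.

[0,3] S   >
  [0,1] S/(S\N)   >T
    [0,1] "dog" : N
  [1,3] S\N   <
    [1,2] "found" : N\PP
    [2,3] "map" : (S\N)\(N\PP)

YES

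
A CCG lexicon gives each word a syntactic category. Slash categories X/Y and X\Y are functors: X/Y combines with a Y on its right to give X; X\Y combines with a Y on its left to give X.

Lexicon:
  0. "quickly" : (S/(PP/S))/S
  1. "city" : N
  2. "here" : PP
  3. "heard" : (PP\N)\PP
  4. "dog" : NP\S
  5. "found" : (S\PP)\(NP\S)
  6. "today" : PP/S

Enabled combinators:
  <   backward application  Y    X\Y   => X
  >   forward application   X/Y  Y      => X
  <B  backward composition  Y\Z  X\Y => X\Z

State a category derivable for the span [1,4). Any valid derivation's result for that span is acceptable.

PP

[0,7] S   >
  [0,6] S/(PP/S)   >
    [0,1] "quickly" : (S/(PP/S))/S
    [1,6] S   <
      [1,4] PP   <
        [1,2] "city" : N
        [2,4] PP\N   <
          [2,3] "here" : PP
          [3,4] "heard" : (PP\N)\PP
      [4,6] S\PP   <
        [4,5] "dog" : NP\S
        [5,6] "found" : (S\PP)\(NP\S)
  [6,7] "today" : PP/S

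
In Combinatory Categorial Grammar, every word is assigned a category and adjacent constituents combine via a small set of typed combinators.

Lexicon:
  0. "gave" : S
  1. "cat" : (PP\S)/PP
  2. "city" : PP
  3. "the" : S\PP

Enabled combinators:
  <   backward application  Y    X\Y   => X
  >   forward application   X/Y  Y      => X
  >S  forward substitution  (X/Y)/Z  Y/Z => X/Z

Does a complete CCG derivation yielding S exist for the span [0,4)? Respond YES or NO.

YES

[0,4] S   <
  [0,3] PP   <
    [0,1] "gave" : S
    [1,3] PP\S   >
      [1,2] "cat" : (PP\S)/PP
      [2,3] "city" : PP
  [3,4] "the" : S\PP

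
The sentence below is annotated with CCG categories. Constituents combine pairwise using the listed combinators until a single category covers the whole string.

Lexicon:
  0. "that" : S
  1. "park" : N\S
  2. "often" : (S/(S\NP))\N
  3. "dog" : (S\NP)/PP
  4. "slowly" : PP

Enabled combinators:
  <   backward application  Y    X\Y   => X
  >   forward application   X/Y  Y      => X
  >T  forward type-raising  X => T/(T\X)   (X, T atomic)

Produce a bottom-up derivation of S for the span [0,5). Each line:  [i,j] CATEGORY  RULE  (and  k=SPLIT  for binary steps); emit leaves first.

[0,5] S   >
  [0,3] S/(S\NP)   <
    [0,2] N   <
      [0,1] "that" : S
      [1,2] "park" : N\S
    [2,3] "often" : (S/(S\NP))\N
  [3,5] S\NP   >
    [3,4] "dog" : (S\NP)/PP
    [4,5] "slowly" : PP

[0,1] S  lex  "that"
[1,2] N\S  lex  "park"
[0,2] N  <  k=1
[2,3] (S/(S\NP))\N  lex  "often"
[0,3] S/(S\NP)  <  k=2
[3,4] (S\NP)/PP  lex  "dog"
[4,5] PP  lex  "slowly"
[3,5] S\NP  >  k=4
[0,5] S  >  k=3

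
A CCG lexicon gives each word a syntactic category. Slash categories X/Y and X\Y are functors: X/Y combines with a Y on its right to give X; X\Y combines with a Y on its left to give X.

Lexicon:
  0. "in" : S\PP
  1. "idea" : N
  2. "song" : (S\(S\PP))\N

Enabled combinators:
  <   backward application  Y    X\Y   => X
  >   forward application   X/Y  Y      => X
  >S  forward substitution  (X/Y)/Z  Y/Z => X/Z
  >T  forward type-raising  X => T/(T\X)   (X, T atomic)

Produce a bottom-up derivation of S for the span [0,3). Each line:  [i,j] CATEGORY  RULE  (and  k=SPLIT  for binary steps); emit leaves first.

[0,3] S   <
  [0,1] "in" : S\PP
  [1,3] S\(S\PP)   <
    [1,2] "idea" : N
    [2,3] "song" : (S\(S\PP))\N

[0,1] S\PP  lex  "in"
[1,2] N  lex  "idea"
[2,3] (S\(S\PP))\N  lex  "song"
[1,3] S\(S\PP)  <  k=2
[0,3] S  <  k=1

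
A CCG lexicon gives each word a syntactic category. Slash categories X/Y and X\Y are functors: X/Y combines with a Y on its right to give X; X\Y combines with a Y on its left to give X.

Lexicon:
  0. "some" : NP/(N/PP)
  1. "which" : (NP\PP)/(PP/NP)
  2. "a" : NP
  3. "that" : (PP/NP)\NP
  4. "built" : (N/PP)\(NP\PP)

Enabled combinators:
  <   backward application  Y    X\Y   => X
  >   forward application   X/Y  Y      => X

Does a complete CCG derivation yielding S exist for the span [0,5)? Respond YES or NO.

NO

NP/(N/PP) (NP\PP)/(PP/NP) NP (PP/NP)\NP (N/PP)\(NP\PP)
CKY chart[0,5] = {NP}; S ∉ chart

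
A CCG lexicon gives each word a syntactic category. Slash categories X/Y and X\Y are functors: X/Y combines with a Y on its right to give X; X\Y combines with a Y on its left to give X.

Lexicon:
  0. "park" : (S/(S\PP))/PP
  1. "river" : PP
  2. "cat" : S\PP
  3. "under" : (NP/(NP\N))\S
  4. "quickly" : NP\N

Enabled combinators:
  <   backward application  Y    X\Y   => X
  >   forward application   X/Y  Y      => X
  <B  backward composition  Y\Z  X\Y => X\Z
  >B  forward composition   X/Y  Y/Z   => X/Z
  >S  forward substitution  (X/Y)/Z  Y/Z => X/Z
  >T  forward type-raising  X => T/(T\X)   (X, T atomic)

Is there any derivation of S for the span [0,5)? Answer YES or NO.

(S/(S\PP))/PP PP S\PP (NP/(NP\N))\S NP\N
CKY chart[0,5] = {(S/(S\PP))/(PP\NP), N/(N\NP), NP, NP/(NP\NP), PP/(PP\NP), S/(S\NP)}; S ∉ chart

NO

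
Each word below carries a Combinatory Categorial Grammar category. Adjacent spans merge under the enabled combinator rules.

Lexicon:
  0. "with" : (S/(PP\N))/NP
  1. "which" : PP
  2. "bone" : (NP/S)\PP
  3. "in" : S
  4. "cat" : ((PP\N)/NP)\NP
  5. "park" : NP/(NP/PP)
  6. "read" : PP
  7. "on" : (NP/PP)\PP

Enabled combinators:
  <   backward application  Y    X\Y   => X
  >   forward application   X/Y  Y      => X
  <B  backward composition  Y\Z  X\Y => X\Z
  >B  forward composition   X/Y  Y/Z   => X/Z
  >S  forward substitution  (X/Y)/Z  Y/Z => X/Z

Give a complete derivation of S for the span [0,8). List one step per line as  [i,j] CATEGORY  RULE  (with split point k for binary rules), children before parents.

[0,1] (S/(PP\N))/NP  lex  "with"
[1,2] PP  lex  "which"
[2,3] (NP/S)\PP  lex  "bone"
[1,3] NP/S  <  k=2
[3,4] S  lex  "in"
[1,4] NP  >  k=3
[4,5] ((PP\N)/NP)\NP  lex  "cat"
[1,5] (PP\N)/NP  <  k=4
[0,5] S/NP  >S  k=1
[5,6] NP/(NP/PP)  lex  "park"
[6,7] PP  lex  "read"
[7,8] (NP/PP)\PP  lex  "on"
[6,8] NP/PP  <  k=7
[5,8] NP  >  k=6
[0,8] S  >  k=5

[0,8] S   >
  [0,5] S/NP   >S
    [0,1] "with" : (S/(PP\N))/NP
    [1,5] (PP\N)/NP   <
      [1,4] NP   >
        [1,3] NP/S   <
          [1,2] "which" : PP
          [2,3] "bone" : (NP/S)\PP
        [3,4] "in" : S
      [4,5] "cat" : ((PP\N)/NP)\NP
  [5,8] NP   >
    [5,6] "park" : NP/(NP/PP)
    [6,8] NP/PP   <
      [6,7] "read" : PP
      [7,8] "on" : (NP/PP)\PP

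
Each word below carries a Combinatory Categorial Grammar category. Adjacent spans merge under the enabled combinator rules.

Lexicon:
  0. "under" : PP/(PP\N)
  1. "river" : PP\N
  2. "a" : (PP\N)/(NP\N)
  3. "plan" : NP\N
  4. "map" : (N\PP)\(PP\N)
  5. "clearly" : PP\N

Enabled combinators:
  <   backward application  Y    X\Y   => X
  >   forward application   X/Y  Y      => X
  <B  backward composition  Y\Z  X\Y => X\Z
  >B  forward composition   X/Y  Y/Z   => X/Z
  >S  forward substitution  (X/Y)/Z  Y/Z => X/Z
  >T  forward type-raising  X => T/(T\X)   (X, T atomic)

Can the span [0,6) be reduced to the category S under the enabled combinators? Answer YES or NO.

PP/(PP\N) PP\N (PP\N)/(NP\N) NP\N (N\PP)\(PP\N) PP\N
CKY chart[0,6] = {N/(N\PP), NP/(NP\PP), PP, PP/(PP\PP), S/(S\PP)}; S ∉ chart

NO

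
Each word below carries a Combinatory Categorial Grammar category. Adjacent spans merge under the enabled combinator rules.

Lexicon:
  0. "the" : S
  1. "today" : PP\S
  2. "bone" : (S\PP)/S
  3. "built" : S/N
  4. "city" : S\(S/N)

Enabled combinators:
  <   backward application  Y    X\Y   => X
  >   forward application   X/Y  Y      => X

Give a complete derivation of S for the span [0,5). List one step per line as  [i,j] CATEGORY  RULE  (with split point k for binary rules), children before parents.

[0,5] S   <
  [0,2] PP   <
    [0,1] "the" : S
    [1,2] "today" : PP\S
  [2,5] S\PP   >
    [2,3] "bone" : (S\PP)/S
    [3,5] S   <
      [3,4] "built" : S/N
      [4,5] "city" : S\(S/N)

[0,1] S  lex  "the"
[1,2] PP\S  lex  "today"
[0,2] PP  <  k=1
[2,3] (S\PP)/S  lex  "bone"
[3,4] S/N  lex  "built"
[4,5] S\(S/N)  lex  "city"
[3,5] S  <  k=4
[2,5] S\PP  >  k=3
[0,5] S  <  k=2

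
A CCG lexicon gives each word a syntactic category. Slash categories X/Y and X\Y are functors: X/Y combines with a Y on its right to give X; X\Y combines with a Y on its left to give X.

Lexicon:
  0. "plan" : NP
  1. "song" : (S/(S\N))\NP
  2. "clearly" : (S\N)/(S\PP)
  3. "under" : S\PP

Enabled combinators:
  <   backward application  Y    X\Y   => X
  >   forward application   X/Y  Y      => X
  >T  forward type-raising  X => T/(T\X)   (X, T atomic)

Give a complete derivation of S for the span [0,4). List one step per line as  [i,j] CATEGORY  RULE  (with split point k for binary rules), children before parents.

[0,4] S   >
  [0,2] S/(S\N)   <
    [0,1] "plan" : NP
    [1,2] "song" : (S/(S\N))\NP
  [2,4] S\N   >
    [2,3] "clearly" : (S\N)/(S\PP)
    [3,4] "under" : S\PP

[0,1] NP  lex  "plan"
[1,2] (S/(S\N))\NP  lex  "song"
[0,2] S/(S\N)  <  k=1
[2,3] (S\N)/(S\PP)  lex  "clearly"
[3,4] S\PP  lex  "under"
[2,4] S\N  >  k=3
[0,4] S  >  k=2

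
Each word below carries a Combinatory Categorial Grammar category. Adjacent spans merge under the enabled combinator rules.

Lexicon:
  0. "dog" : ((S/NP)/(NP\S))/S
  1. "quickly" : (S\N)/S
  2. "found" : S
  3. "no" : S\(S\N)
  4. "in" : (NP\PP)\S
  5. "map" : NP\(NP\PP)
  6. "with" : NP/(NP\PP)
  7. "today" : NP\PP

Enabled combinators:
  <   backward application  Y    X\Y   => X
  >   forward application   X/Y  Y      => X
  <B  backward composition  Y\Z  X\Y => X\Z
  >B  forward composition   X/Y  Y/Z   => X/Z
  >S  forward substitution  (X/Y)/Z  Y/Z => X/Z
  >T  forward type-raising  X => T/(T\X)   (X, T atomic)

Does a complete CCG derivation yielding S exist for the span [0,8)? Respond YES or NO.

[0,8] S   >
  [0,6] S/NP   >
    [0,4] (S/NP)/(NP\S)   >
      [0,1] "dog" : ((S/NP)/(NP\S))/S
      [1,4] S   <
        [1,3] S\N   >
          [1,2] "quickly" : (S\N)/S
          [2,3] "found" : S
        [3,4] "no" : S\(S\N)
    [4,6] NP\S   <B
      [4,5] "in" : (NP\PP)\S
      [5,6] "map" : NP\(NP\PP)
  [6,8] NP   >
    [6,7] "with" : NP/(NP\PP)
    [7,8] "today" : NP\PP

YES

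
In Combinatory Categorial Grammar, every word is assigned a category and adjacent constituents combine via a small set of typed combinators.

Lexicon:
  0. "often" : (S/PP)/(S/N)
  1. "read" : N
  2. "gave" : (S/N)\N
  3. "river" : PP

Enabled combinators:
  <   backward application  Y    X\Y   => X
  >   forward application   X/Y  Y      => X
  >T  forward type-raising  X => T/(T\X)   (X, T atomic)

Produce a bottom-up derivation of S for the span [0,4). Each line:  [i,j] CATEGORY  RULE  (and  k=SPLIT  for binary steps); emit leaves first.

[0,4] S   >
  [0,3] S/PP   >
    [0,1] "often" : (S/PP)/(S/N)
    [1,3] S/N   <
      [1,2] "read" : N
      [2,3] "gave" : (S/N)\N
  [3,4] "river" : PP

[0,1] (S/PP)/(S/N)  lex  "often"
[1,2] N  lex  "read"
[2,3] (S/N)\N  lex  "gave"
[1,3] S/N  <  k=2
[0,3] S/PP  >  k=1
[3,4] PP  lex  "river"
[0,4] S  >  k=3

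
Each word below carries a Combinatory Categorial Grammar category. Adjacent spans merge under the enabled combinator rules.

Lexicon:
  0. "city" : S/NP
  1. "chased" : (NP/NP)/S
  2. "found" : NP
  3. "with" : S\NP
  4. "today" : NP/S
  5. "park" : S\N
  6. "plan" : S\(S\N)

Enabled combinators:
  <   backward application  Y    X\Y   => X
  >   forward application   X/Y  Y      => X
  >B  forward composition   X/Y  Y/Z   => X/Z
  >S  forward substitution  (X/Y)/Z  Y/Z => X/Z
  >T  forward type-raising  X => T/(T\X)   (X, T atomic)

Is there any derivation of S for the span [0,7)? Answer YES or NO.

YES

[0,7] S   >
  [0,4] S/NP   >B
    [0,1] "city" : S/NP
    [1,4] NP/NP   >
      [1,2] "chased" : (NP/NP)/S
      [2,4] S   <
        [2,3] "found" : NP
        [3,4] "with" : S\NP
  [4,7] NP   >
    [4,5] "today" : NP/S
    [5,7] S   <
      [5,6] "park" : S\N
      [6,7] "plan" : S\(S\N)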